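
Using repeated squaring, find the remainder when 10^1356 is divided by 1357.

10^1 ≡ 10 (mod 1357)
10^2 ≡ 10^2 = 100 ≡ 100 (mod 1357)
10^4 ≡ 100^2 = 10000 ≡ 501 (mod 1357)
10^8 ≡ 501^2 = 251001 ≡ 1313 (mod 1357)
10^16 ≡ 1313^2 = 1723969 ≡ 579 (mod 1357)
10^32 ≡ 579^2 = 335241 ≡ 62 (mod 1357)
10^64 ≡ 62^2 = 3844 ≡ 1130 (mod 1357)
10^128 ≡ 1130^2 = 1276900 ≡ 1320 (mod 1357)
10^256 ≡ 1320^2 = 1742400 ≡ 12 (mod 1357)
10^512 ≡ 12^2 = 144 ≡ 144 (mod 1357)
10^1024 ≡ 144^2 = 20736 ≡ 381 (mod 1357)
1356 = 1024 + 256 + 64 + 8 + 4 in binary powers of 2.
So 10^1356 ≡ 381 · 12 · 1130 · 1313 · 501 ≡ 196 (mod 1357).
Since 196 ≠ 1, base 10 is a Fermat witness: 1357 is composite.

196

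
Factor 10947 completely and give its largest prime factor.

89

10947 = 3 · 3649
3649 = 41 · 89
89 is prime.
So 10947 = 3 · 41 · 89; the largest prime factor is 89.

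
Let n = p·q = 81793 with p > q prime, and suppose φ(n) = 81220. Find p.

φ(n) = (p−1)(q−1) = n − (p+q) + 1, so p + q = 81793 − 81220 + 1 = 574.
p and q are the roots of t² − 574t + 81793 = 0.
Discriminant: 574² − 4·81793 = 329476 − 327172 = 2304; √2304 = 48.
q = (574 − 48)/2 = 263, p = (574 + 48)/2 = 311.
Check: 263 · 311 = 81793.

311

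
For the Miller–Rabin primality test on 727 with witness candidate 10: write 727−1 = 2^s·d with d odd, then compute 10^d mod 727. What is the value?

727 − 1 = 726 = 2^1 · 363, so d = 363.
10^1 ≡ 10 (mod 727)
10^2 ≡ 10^2 = 100 ≡ 100 (mod 727)
10^4 ≡ 100^2 = 10000 ≡ 549 (mod 727)
10^8 ≡ 549^2 = 301401 ≡ 423 (mod 727)
10^16 ≡ 423^2 = 178929 ≡ 87 (mod 727)
10^32 ≡ 87^2 = 7569 ≡ 299 (mod 727)
10^64 ≡ 299^2 = 89401 ≡ 707 (mod 727)
10^128 ≡ 707^2 = 499849 ≡ 400 (mod 727)
10^256 ≡ 400^2 = 160000 ≡ 60 (mod 727)
363 = 256 + 64 + 32 + 8 + 2 + 1 in binary powers of 2.
So 10^363 ≡ 60 · 707 · 299 · 423 · 100 · 10 ≡ 726 (mod 727).
Since 10^d ≡ 726 (mod 727), base 10 does not prove 727 composite.

726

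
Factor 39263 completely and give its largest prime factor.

39263 = 7 · 5609
5609 = 71 · 79
79 is prime.
So 39263 = 7 · 71 · 79; the largest prime factor is 79.

79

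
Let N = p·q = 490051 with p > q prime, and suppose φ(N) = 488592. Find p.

φ(n) = (p−1)(q−1) = n − (p+q) + 1, so p + q = 490051 − 488592 + 1 = 1460.
p and q are the roots of t² − 1460t + 490051 = 0.
Discriminant: 1460² − 4·490051 = 2131600 − 1960204 = 171396; √171396 = 414.
q = (1460 − 414)/2 = 523, p = (1460 + 414)/2 = 937.
Check: 523 · 937 = 490051.

937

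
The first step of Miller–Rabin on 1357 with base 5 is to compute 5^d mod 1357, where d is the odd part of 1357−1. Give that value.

1357 − 1 = 1356 = 2^2 · 339, so d = 339.
5^1 ≡ 5 (mod 1357)
5^2 ≡ 5^2 = 25 ≡ 25 (mod 1357)
5^4 ≡ 25^2 = 625 ≡ 625 (mod 1357)
5^8 ≡ 625^2 = 390625 ≡ 1166 (mod 1357)
5^16 ≡ 1166^2 = 1359556 ≡ 1199 (mod 1357)
5^32 ≡ 1199^2 = 1437601 ≡ 538 (mod 1357)
5^64 ≡ 538^2 = 289444 ≡ 403 (mod 1357)
5^128 ≡ 403^2 = 162409 ≡ 926 (mod 1357)
5^256 ≡ 926^2 = 857476 ≡ 1209 (mod 1357)
339 = 256 + 64 + 16 + 2 + 1 in binary powers of 2.
So 5^339 ≡ 1209 · 403 · 1199 · 25 · 5 ≡ 724 (mod 1357).
Squaring chain: 724 → 374; never reaches −1, so base 5 is a Miller–Rabin witness that 1357 is composite.

724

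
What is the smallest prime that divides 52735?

52735 is odd.
Digit sum 22, not divisible by 3.
Ends in 5: divisible by 5.

5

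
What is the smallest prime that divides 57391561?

89

57391561 is odd.
Digit sum 37, not divisible by 3.
Ends in 1: not divisible by 5.
7: 57391561 = 7·8198794 + 3
11: 57391561 = 11·5217414 + 7
13: 57391561 = 13·4414735 + 6
17: 57391561 = 17·3375974 + 3
19: 57391561 = 19·3020608 + 9
23: 57391561 = 23·2495285 + 6
29: 57391561 = 29·1979019 + 10
31: 57391561 = 31·1851340 + 21
37: 57391561 = 37·1551123 + 10
41: 57391561 = 41·1399794 + 7
43: 57391561 = 43·1334687 + 20
47: 57391561 = 47·1221097 + 2
53: 57391561 = 53·1082859 + 34
59: 57391561 = 59·972738 + 19
61: 57391561 = 61·940845 + 16
67: 57391561 = 67·856590 + 31
71: 57391561 = 71·808331 + 60
73: 57391561 = 73·786185 + 56
79: 57391561 = 79·726475 + 36
83: 57391561 = 83·691464 + 49
89: 57391561 = 89·644849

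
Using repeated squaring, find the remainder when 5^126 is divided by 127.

5^1 ≡ 5 (mod 127)
5^2 ≡ 5^2 = 25 ≡ 25 (mod 127)
5^4 ≡ 25^2 = 625 ≡ 117 (mod 127)
5^8 ≡ 117^2 = 13689 ≡ 100 (mod 127)
5^16 ≡ 100^2 = 10000 ≡ 94 (mod 127)
5^32 ≡ 94^2 = 8836 ≡ 73 (mod 127)
5^64 ≡ 73^2 = 5329 ≡ 122 (mod 127)
126 = 64 + 32 + 16 + 8 + 4 + 2 in binary powers of 2.
So 5^126 ≡ 122 · 73 · 94 · 100 · 117 · 25 ≡ 1 (mod 127).
Since the result is 1, base 5 gives no evidence that 127 is composite.

1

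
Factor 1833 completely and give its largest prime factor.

1833 = 3 · 611
611 = 13 · 47
47 is prime.
So 1833 = 3 · 13 · 47; the largest prime factor is 47.

47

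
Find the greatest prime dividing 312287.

79

312287 = 59 · 5293
5293 = 67 · 79
79 is prime.
So 312287 = 59 · 67 · 79; the largest prime factor is 79.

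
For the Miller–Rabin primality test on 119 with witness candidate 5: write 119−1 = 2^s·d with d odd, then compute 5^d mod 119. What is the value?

45

119 − 1 = 118 = 2^1 · 59, so d = 59.
5^1 ≡ 5 (mod 119)
5^2 ≡ 5^2 = 25 ≡ 25 (mod 119)
5^4 ≡ 25^2 = 625 ≡ 30 (mod 119)
5^8 ≡ 30^2 = 900 ≡ 67 (mod 119)
5^16 ≡ 67^2 = 4489 ≡ 86 (mod 119)
5^32 ≡ 86^2 = 7396 ≡ 18 (mod 119)
59 = 32 + 16 + 8 + 2 + 1 in binary powers of 2.
So 5^59 ≡ 18 · 86 · 67 · 25 · 5 ≡ 45 (mod 119).
Squaring chain: 45; never reaches −1, so base 5 is a Miller–Rabin witness that 119 is composite.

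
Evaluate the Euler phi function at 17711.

17424

Factor: 17711 = 89 · 199.
φ(17711) = (89−1) · (199−1) = 88 · 198 = 17424.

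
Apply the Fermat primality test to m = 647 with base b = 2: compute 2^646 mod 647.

2^1 ≡ 2 (mod 647)
2^2 ≡ 2^2 = 4 ≡ 4 (mod 647)
2^4 ≡ 4^2 = 16 ≡ 16 (mod 647)
2^8 ≡ 16^2 = 256 ≡ 256 (mod 647)
2^16 ≡ 256^2 = 65536 ≡ 189 (mod 647)
2^32 ≡ 189^2 = 35721 ≡ 136 (mod 647)
2^64 ≡ 136^2 = 18496 ≡ 380 (mod 647)
2^128 ≡ 380^2 = 144400 ≡ 119 (mod 647)
2^256 ≡ 119^2 = 14161 ≡ 574 (mod 647)
2^512 ≡ 574^2 = 329476 ≡ 153 (mod 647)
646 = 512 + 128 + 4 + 2 in binary powers of 2.
So 2^646 ≡ 153 · 119 · 16 · 4 ≡ 1 (mod 647).
Since the result is 1, base 2 gives no evidence that 647 is composite.

1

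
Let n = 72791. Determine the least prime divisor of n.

83

72791 is odd.
Digit sum 26, not divisible by 3.
Ends in 1: not divisible by 5.
7: 72791 = 7·10398 + 5
11: 72791 = 11·6617 + 4
13: 72791 = 13·5599 + 4
17: 72791 = 17·4281 + 14
19: 72791 = 19·3831 + 2
23: 72791 = 23·3164 + 19
29: 72791 = 29·2510 + 1
31: 72791 = 31·2348 + 3
37: 72791 = 37·1967 + 12
41: 72791 = 41·1775 + 16
43: 72791 = 43·1692 + 35
47: 72791 = 47·1548 + 35
53: 72791 = 53·1373 + 22
59: 72791 = 59·1233 + 44
61: 72791 = 61·1193 + 18
67: 72791 = 67·1086 + 29
71: 72791 = 71·1025 + 16
73: 72791 = 73·997 + 10
79: 72791 = 79·921 + 32
83: 72791 = 83·877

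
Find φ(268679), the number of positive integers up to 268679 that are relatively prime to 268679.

Factor: 268679 = 19 · 79 · 179.
φ(268679) = (19−1) · (79−1) · (179−1) = 18 · 78 · 178 = 249912.

249912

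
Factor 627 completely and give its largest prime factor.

627 = 3 · 209
209 = 11 · 19
19 is prime.
So 627 = 3 · 11 · 19; the largest prime factor is 19.

19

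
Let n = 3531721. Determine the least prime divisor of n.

3531721 is odd.
Digit sum 22, not divisible by 3.
Ends in 1: not divisible by 5.
7: 3531721 = 7·504531 + 4
11: 3531721 = 11·321065 + 6
13: 3531721 = 13·271670 + 11
17: 3531721 = 17·207748 + 5
19: 3531721 = 19·185880 + 1
23: 3531721 = 23·153553 + 2
29: 3531721 = 29·121783 + 14
31: 3531721 = 31·113926 + 15
37: 3531721 = 37·95451 + 34
41: 3531721 = 41·86139 + 22
43: 3531721 = 43·82133 + 2
47: 3531721 = 47·75143

47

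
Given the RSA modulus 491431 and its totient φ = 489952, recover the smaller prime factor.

503

φ(n) = (p−1)(q−1) = n − (p+q) + 1, so p + q = 491431 − 489952 + 1 = 1480.
p and q are the roots of t² − 1480t + 491431 = 0.
Discriminant: 1480² − 4·491431 = 2190400 − 1965724 = 224676; √224676 = 474.
q = (1480 − 474)/2 = 503, p = (1480 + 474)/2 = 977.
Check: 503 · 977 = 491431.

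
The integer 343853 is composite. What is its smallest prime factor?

29

343853 is odd.
Digit sum 26, not divisible by 3.
Ends in 3: not divisible by 5.
7: 343853 = 7·49121 + 6
11: 343853 = 11·31259 + 4
13: 343853 = 13·26450 + 3
17: 343853 = 17·20226 + 11
19: 343853 = 19·18097 + 10
23: 343853 = 23·14950 + 3
29: 343853 = 29·11857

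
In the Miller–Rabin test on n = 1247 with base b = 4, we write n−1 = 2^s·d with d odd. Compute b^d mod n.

1247 − 1 = 1246 = 2^1 · 623, so d = 623.
4^1 ≡ 4 (mod 1247)
4^2 ≡ 4^2 = 16 ≡ 16 (mod 1247)
4^4 ≡ 16^2 = 256 ≡ 256 (mod 1247)
4^8 ≡ 256^2 = 65536 ≡ 692 (mod 1247)
4^16 ≡ 692^2 = 478864 ≡ 16 (mod 1247)
4^32 ≡ 16^2 = 256 ≡ 256 (mod 1247)
4^64 ≡ 256^2 = 65536 ≡ 692 (mod 1247)
4^128 ≡ 692^2 = 478864 ≡ 16 (mod 1247)
4^256 ≡ 16^2 = 256 ≡ 256 (mod 1247)
4^512 ≡ 256^2 = 65536 ≡ 692 (mod 1247)
623 = 512 + 64 + 32 + 8 + 4 + 2 + 1 in binary powers of 2.
So 4^623 ≡ 692 · 692 · 256 · 692 · 256 · 16 · 4 ≡ 173 (mod 1247).
Squaring chain: 173; never reaches −1, so base 4 is a Miller–Rabin witness that 1247 is composite.

173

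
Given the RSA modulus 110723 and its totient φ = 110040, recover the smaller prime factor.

φ(n) = (p−1)(q−1) = n − (p+q) + 1, so p + q = 110723 − 110040 + 1 = 684.
p and q are the roots of t² − 684t + 110723 = 0.
Discriminant: 684² − 4·110723 = 467856 − 442892 = 24964; √24964 = 158.
q = (684 − 158)/2 = 263, p = (684 + 158)/2 = 421.
Check: 263 · 421 = 110723.

263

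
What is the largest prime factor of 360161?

360161 = 47 · 7663
7663 = 79 · 97
97 is prime.
So 360161 = 47 · 79 · 97; the largest prime factor is 97.

97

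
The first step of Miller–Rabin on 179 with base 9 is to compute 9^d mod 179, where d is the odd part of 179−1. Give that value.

179 − 1 = 178 = 2^1 · 89, so d = 89.
9^1 ≡ 9 (mod 179)
9^2 ≡ 9^2 = 81 ≡ 81 (mod 179)
9^4 ≡ 81^2 = 6561 ≡ 117 (mod 179)
9^8 ≡ 117^2 = 13689 ≡ 85 (mod 179)
9^16 ≡ 85^2 = 7225 ≡ 65 (mod 179)
9^32 ≡ 65^2 = 4225 ≡ 108 (mod 179)
9^64 ≡ 108^2 = 11664 ≡ 29 (mod 179)
89 = 64 + 16 + 8 + 1 in binary powers of 2.
So 9^89 ≡ 29 · 65 · 85 · 9 ≡ 1 (mod 179).
Since 9^d ≡ 1 (mod 179), base 9 does not prove 179 composite.

1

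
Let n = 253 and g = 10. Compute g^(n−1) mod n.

177

10^1 ≡ 10 (mod 253)
10^2 ≡ 10^2 = 100 ≡ 100 (mod 253)
10^4 ≡ 100^2 = 10000 ≡ 133 (mod 253)
10^8 ≡ 133^2 = 17689 ≡ 232 (mod 253)
10^16 ≡ 232^2 = 53824 ≡ 188 (mod 253)
10^32 ≡ 188^2 = 35344 ≡ 177 (mod 253)
10^64 ≡ 177^2 = 31329 ≡ 210 (mod 253)
10^128 ≡ 210^2 = 44100 ≡ 78 (mod 253)
252 = 128 + 64 + 32 + 16 + 8 + 4 in binary powers of 2.
So 10^252 ≡ 78 · 210 · 177 · 188 · 232 · 133 ≡ 177 (mod 253).
Since 177 ≠ 1, base 10 is a Fermat witness: 253 is composite.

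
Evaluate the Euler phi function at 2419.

2320

Factor: 2419 = 41 · 59.
φ(2419) = (41−1) · (59−1) = 40 · 58 = 2320.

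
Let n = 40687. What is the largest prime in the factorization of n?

40687 = 23 · 1769
1769 = 29 · 61
61 is prime.
So 40687 = 23 · 29 · 61; the largest prime factor is 61.

61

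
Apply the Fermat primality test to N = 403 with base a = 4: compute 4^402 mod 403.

4^1 ≡ 4 (mod 403)
4^2 ≡ 4^2 = 16 ≡ 16 (mod 403)
4^4 ≡ 16^2 = 256 ≡ 256 (mod 403)
4^8 ≡ 256^2 = 65536 ≡ 250 (mod 403)
4^16 ≡ 250^2 = 62500 ≡ 35 (mod 403)
4^32 ≡ 35^2 = 1225 ≡ 16 (mod 403)
4^64 ≡ 16^2 = 256 ≡ 256 (mod 403)
4^128 ≡ 256^2 = 65536 ≡ 250 (mod 403)
4^256 ≡ 250^2 = 62500 ≡ 35 (mod 403)
402 = 256 + 128 + 16 + 2 in binary powers of 2.
So 4^402 ≡ 35 · 250 · 35 · 16 ≡ 326 (mod 403).
Since 326 ≠ 1, base 4 is a Fermat witness: 403 is composite.

326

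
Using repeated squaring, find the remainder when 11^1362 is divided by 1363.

1193

11^1 ≡ 11 (mod 1363)
11^2 ≡ 11^2 = 121 ≡ 121 (mod 1363)
11^4 ≡ 121^2 = 14641 ≡ 1011 (mod 1363)
11^8 ≡ 1011^2 = 1022121 ≡ 1234 (mod 1363)
11^16 ≡ 1234^2 = 1522756 ≡ 285 (mod 1363)
11^32 ≡ 285^2 = 81225 ≡ 808 (mod 1363)
11^64 ≡ 808^2 = 652864 ≡ 1350 (mod 1363)
11^128 ≡ 1350^2 = 1822500 ≡ 169 (mod 1363)
11^256 ≡ 169^2 = 28561 ≡ 1301 (mod 1363)
11^512 ≡ 1301^2 = 1692601 ≡ 1118 (mod 1363)
11^1024 ≡ 1118^2 = 1249924 ≡ 53 (mod 1363)
1362 = 1024 + 256 + 64 + 16 + 2 in binary powers of 2.
So 11^1362 ≡ 53 · 1301 · 1350 · 285 · 121 ≡ 1193 (mod 1363).
Since 1193 ≠ 1, base 11 is a Fermat witness: 1363 is composite.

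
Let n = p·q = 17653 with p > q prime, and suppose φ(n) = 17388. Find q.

127

φ(n) = (p−1)(q−1) = n − (p+q) + 1, so p + q = 17653 − 17388 + 1 = 266.
p and q are the roots of t² − 266t + 17653 = 0.
Discriminant: 266² − 4·17653 = 70756 − 70612 = 144; √144 = 12.
q = (266 − 12)/2 = 127, p = (266 + 12)/2 = 139.
Check: 127 · 139 = 17653.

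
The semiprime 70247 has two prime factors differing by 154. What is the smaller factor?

199

Since p = q + 154, we have 70247 = q(q + 154), so q² + 154q − 70247 = 0.
Discriminant: 154² + 4·70247 = 23716 + 280988 = 304704; √304704 = 552.
q = (−154 + 552)/2 = 199, and p = q + 154 = 353.
Check: 199 · 353 = 70247.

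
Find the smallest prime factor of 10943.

10943 is odd.
Digit sum 17, not divisible by 3.
Ends in 3: not divisible by 5.
7: 10943 = 7·1563 + 2
11: 10943 = 11·994 + 9
13: 10943 = 13·841 + 10
17: 10943 = 17·643 + 12
19: 10943 = 19·575 + 18
23: 10943 = 23·475 + 18
29: 10943 = 29·377 + 10
31: 10943 = 31·353

31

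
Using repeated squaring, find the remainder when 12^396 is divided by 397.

1

12^1 ≡ 12 (mod 397)
12^2 ≡ 12^2 = 144 ≡ 144 (mod 397)
12^4 ≡ 144^2 = 20736 ≡ 92 (mod 397)
12^8 ≡ 92^2 = 8464 ≡ 127 (mod 397)
12^16 ≡ 127^2 = 16129 ≡ 249 (mod 397)
12^32 ≡ 249^2 = 62001 ≡ 69 (mod 397)
12^64 ≡ 69^2 = 4761 ≡ 394 (mod 397)
12^128 ≡ 394^2 = 155236 ≡ 9 (mod 397)
12^256 ≡ 9^2 = 81 ≡ 81 (mod 397)
396 = 256 + 128 + 8 + 4 in binary powers of 2.
So 12^396 ≡ 81 · 9 · 127 · 92 ≡ 1 (mod 397).
Since the result is 1, base 12 gives no evidence that 397 is composite.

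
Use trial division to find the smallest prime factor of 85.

5

85 is odd.
Digit sum 13, not divisible by 3.
Ends in 5: divisible by 5.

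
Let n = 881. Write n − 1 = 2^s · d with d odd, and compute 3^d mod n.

881 − 1 = 880 = 2^4 · 55, so d = 55.
3^1 ≡ 3 (mod 881)
3^2 ≡ 3^2 = 9 ≡ 9 (mod 881)
3^4 ≡ 9^2 = 81 ≡ 81 (mod 881)
3^8 ≡ 81^2 = 6561 ≡ 394 (mod 881)
3^16 ≡ 394^2 = 155236 ≡ 180 (mod 881)
3^32 ≡ 180^2 = 32400 ≡ 684 (mod 881)
55 = 32 + 16 + 4 + 2 + 1 in binary powers of 2.
So 3^55 ≡ 684 · 180 · 81 · 9 · 3 ≡ 767 (mod 881).
Squaring chain: 767 → 662 → 387 → 880; reaches −1, so base 3 does not prove 881 composite.

767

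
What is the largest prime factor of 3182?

43

3182 = 2 · 1591
1591 = 37 · 43
43 is prime.
So 3182 = 2 · 37 · 43; the largest prime factor is 43.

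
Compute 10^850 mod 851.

380

10^1 ≡ 10 (mod 851)
10^2 ≡ 10^2 = 100 ≡ 100 (mod 851)
10^4 ≡ 100^2 = 10000 ≡ 639 (mod 851)
10^8 ≡ 639^2 = 408321 ≡ 692 (mod 851)
10^16 ≡ 692^2 = 478864 ≡ 602 (mod 851)
10^32 ≡ 602^2 = 362404 ≡ 729 (mod 851)
10^64 ≡ 729^2 = 531441 ≡ 417 (mod 851)
10^128 ≡ 417^2 = 173889 ≡ 285 (mod 851)
10^256 ≡ 285^2 = 81225 ≡ 380 (mod 851)
10^512 ≡ 380^2 = 144400 ≡ 581 (mod 851)
850 = 512 + 256 + 64 + 16 + 2 in binary powers of 2.
So 10^850 ≡ 581 · 380 · 417 · 602 · 100 ≡ 380 (mod 851).
Since 380 ≠ 1, base 10 is a Fermat witness: 851 is composite.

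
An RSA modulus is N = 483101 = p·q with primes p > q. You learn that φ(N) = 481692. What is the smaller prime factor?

φ(n) = (p−1)(q−1) = n − (p+q) + 1, so p + q = 483101 − 481692 + 1 = 1410.
p and q are the roots of t² − 1410t + 483101 = 0.
Discriminant: 1410² − 4·483101 = 1988100 − 1932404 = 55696; √55696 = 236.
q = (1410 − 236)/2 = 587, p = (1410 + 236)/2 = 823.
Check: 587 · 823 = 483101.

587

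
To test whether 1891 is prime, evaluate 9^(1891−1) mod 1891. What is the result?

1

9^1 ≡ 9 (mod 1891)
9^2 ≡ 9^2 = 81 ≡ 81 (mod 1891)
9^4 ≡ 81^2 = 6561 ≡ 888 (mod 1891)
9^8 ≡ 888^2 = 788544 ≡ 1888 (mod 1891)
9^16 ≡ 1888^2 = 3564544 ≡ 9 (mod 1891)
9^32 ≡ 9^2 = 81 ≡ 81 (mod 1891)
9^64 ≡ 81^2 = 6561 ≡ 888 (mod 1891)
9^128 ≡ 888^2 = 788544 ≡ 1888 (mod 1891)
9^256 ≡ 1888^2 = 3564544 ≡ 9 (mod 1891)
9^512 ≡ 9^2 = 81 ≡ 81 (mod 1891)
9^1024 ≡ 81^2 = 6561 ≡ 888 (mod 1891)
1890 = 1024 + 512 + 256 + 64 + 32 + 2 in binary powers of 2.
So 9^1890 ≡ 888 · 81 · 9 · 888 · 81 · 81 ≡ 1 (mod 1891).
Since the result is 1, base 9 gives no evidence that 1891 is composite.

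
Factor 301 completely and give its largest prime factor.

301 = 7 · 43
43 is prime.
So 301 = 7 · 43; the largest prime factor is 43.

43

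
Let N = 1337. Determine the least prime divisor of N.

1337 is odd.
Digit sum 14, not divisible by 3.
Ends in 7: not divisible by 5.
7: 1337 = 7·191

7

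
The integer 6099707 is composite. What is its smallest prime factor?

6099707 is odd.
Digit sum 38, not divisible by 3.
Ends in 7: not divisible by 5.
7: 6099707 = 7·871386 + 5
11: 6099707 = 11·554518 + 9
13: 6099707 = 13·469208 + 3
17: 6099707 = 17·358806 + 5
19: 6099707 = 19·321037 + 4
23: 6099707 = 23·265204 + 15
29: 6099707 = 29·210334 + 21
31: 6099707 = 31·196764 + 23
37: 6099707 = 37·164856 + 35
41: 6099707 = 41·148773 + 14
43: 6099707 = 43·141853 + 28
47: 6099707 = 47·129781

47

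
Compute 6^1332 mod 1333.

1

6^1 ≡ 6 (mod 1333)
6^2 ≡ 6^2 = 36 ≡ 36 (mod 1333)
6^4 ≡ 36^2 = 1296 ≡ 1296 (mod 1333)
6^8 ≡ 1296^2 = 1679616 ≡ 36 (mod 1333)
6^16 ≡ 36^2 = 1296 ≡ 1296 (mod 1333)
6^32 ≡ 1296^2 = 1679616 ≡ 36 (mod 1333)
6^64 ≡ 36^2 = 1296 ≡ 1296 (mod 1333)
6^128 ≡ 1296^2 = 1679616 ≡ 36 (mod 1333)
6^256 ≡ 36^2 = 1296 ≡ 1296 (mod 1333)
6^512 ≡ 1296^2 = 1679616 ≡ 36 (mod 1333)
6^1024 ≡ 36^2 = 1296 ≡ 1296 (mod 1333)
1332 = 1024 + 256 + 32 + 16 + 4 in binary powers of 2.
So 6^1332 ≡ 1296 · 1296 · 36 · 1296 · 1296 ≡ 1 (mod 1333).
Since the result is 1, base 6 gives no evidence that 1333 is composite.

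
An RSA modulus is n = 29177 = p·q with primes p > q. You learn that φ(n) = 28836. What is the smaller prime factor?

163

φ(n) = (p−1)(q−1) = n − (p+q) + 1, so p + q = 29177 − 28836 + 1 = 342.
p and q are the roots of t² − 342t + 29177 = 0.
Discriminant: 342² − 4·29177 = 116964 − 116708 = 256; √256 = 16.
q = (342 − 16)/2 = 163, p = (342 + 16)/2 = 179.
Check: 163 · 179 = 29177.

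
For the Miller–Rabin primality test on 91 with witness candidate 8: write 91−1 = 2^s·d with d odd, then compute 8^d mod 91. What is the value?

8

91 − 1 = 90 = 2^1 · 45, so d = 45.
8^1 ≡ 8 (mod 91)
8^2 ≡ 8^2 = 64 ≡ 64 (mod 91)
8^4 ≡ 64^2 = 4096 ≡ 1 (mod 91)
8^8 ≡ 1^2 = 1 ≡ 1 (mod 91)
8^16 ≡ 1^2 = 1 ≡ 1 (mod 91)
8^32 ≡ 1^2 = 1 ≡ 1 (mod 91)
45 = 32 + 8 + 4 + 1 in binary powers of 2.
So 8^45 ≡ 1 · 1 · 1 · 8 ≡ 8 (mod 91).
Squaring chain: 8; never reaches −1, so base 8 is a Miller–Rabin witness that 91 is composite.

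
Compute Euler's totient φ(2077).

1980

Factor: 2077 = 31 · 67.
φ(2077) = (31−1) · (67−1) = 30 · 66 = 1980.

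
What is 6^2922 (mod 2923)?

6^1 ≡ 6 (mod 2923)
6^2 ≡ 6^2 = 36 ≡ 36 (mod 2923)
6^4 ≡ 36^2 = 1296 ≡ 1296 (mod 2923)
6^8 ≡ 1296^2 = 1679616 ≡ 1814 (mod 2923)
6^16 ≡ 1814^2 = 3290596 ≡ 2221 (mod 2923)
6^32 ≡ 2221^2 = 4932841 ≡ 1740 (mod 2923)
6^64 ≡ 1740^2 = 3027600 ≡ 2295 (mod 2923)
6^128 ≡ 2295^2 = 5267025 ≡ 2702 (mod 2923)
6^256 ≡ 2702^2 = 7300804 ≡ 2073 (mod 2923)
6^512 ≡ 2073^2 = 4297329 ≡ 519 (mod 2923)
6^1024 ≡ 519^2 = 269361 ≡ 445 (mod 2923)
6^2048 ≡ 445^2 = 198025 ≡ 2184 (mod 2923)
2922 = 2048 + 512 + 256 + 64 + 32 + 8 + 2 in binary powers of 2.
So 6^2922 ≡ 2184 · 519 · 2073 · 2295 · 1740 · 1814 · 36 ≡ 1960 (mod 2923).
Since 1960 ≠ 1, base 6 is a Fermat witness: 2923 is composite.

1960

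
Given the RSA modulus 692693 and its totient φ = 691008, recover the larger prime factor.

φ(n) = (p−1)(q−1) = n − (p+q) + 1, so p + q = 692693 − 691008 + 1 = 1686.
p and q are the roots of t² − 1686t + 692693 = 0.
Discriminant: 1686² − 4·692693 = 2842596 − 2770772 = 71824; √71824 = 268.
q = (1686 − 268)/2 = 709, p = (1686 + 268)/2 = 977.
Check: 709 · 977 = 692693.

977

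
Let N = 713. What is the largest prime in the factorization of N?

31

713 = 23 · 31
31 is prime.
So 713 = 23 · 31; the largest prime factor is 31.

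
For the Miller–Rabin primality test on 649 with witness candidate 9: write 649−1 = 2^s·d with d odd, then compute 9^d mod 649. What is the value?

649 − 1 = 648 = 2^3 · 81, so d = 81.
9^1 ≡ 9 (mod 649)
9^2 ≡ 9^2 = 81 ≡ 81 (mod 649)
9^4 ≡ 81^2 = 6561 ≡ 71 (mod 649)
9^8 ≡ 71^2 = 5041 ≡ 498 (mod 649)
9^16 ≡ 498^2 = 248004 ≡ 86 (mod 649)
9^32 ≡ 86^2 = 7396 ≡ 257 (mod 649)
9^64 ≡ 257^2 = 66049 ≡ 500 (mod 649)
81 = 64 + 16 + 1 in binary powers of 2.
So 9^81 ≡ 500 · 86 · 9 ≡ 196 (mod 649).
Squaring chain: 196 → 125 → 49; never reaches −1, so base 9 is a Miller–Rabin witness that 649 is composite.

196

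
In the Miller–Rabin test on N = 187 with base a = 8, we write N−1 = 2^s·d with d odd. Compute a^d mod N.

187 − 1 = 186 = 2^1 · 93, so d = 93.
8^1 ≡ 8 (mod 187)
8^2 ≡ 8^2 = 64 ≡ 64 (mod 187)
8^4 ≡ 64^2 = 4096 ≡ 169 (mod 187)
8^8 ≡ 169^2 = 28561 ≡ 137 (mod 187)
8^16 ≡ 137^2 = 18769 ≡ 69 (mod 187)
8^32 ≡ 69^2 = 4761 ≡ 86 (mod 187)
8^64 ≡ 86^2 = 7396 ≡ 103 (mod 187)
93 = 64 + 16 + 8 + 4 + 1 in binary powers of 2.
So 8^93 ≡ 103 · 69 · 137 · 169 · 8 ≡ 94 (mod 187).
Squaring chain: 94; never reaches −1, so base 8 is a Miller–Rabin witness that 187 is composite.

94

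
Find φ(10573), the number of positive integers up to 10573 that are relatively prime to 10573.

10368

Factor: 10573 = 97 · 109.
φ(10573) = (97−1) · (109−1) = 96 · 108 = 10368.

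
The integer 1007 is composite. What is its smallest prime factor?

1007 is odd.
Digit sum 8, not divisible by 3.
Ends in 7: not divisible by 5.
7: 1007 = 7·143 + 6
11: 1007 = 11·91 + 6
13: 1007 = 13·77 + 6
17: 1007 = 17·59 + 4
19: 1007 = 19·53

19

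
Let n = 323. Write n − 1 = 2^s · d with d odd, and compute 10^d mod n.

78

323 − 1 = 322 = 2^1 · 161, so d = 161.
10^1 ≡ 10 (mod 323)
10^2 ≡ 10^2 = 100 ≡ 100 (mod 323)
10^4 ≡ 100^2 = 10000 ≡ 310 (mod 323)
10^8 ≡ 310^2 = 96100 ≡ 169 (mod 323)
10^16 ≡ 169^2 = 28561 ≡ 137 (mod 323)
10^32 ≡ 137^2 = 18769 ≡ 35 (mod 323)
10^64 ≡ 35^2 = 1225 ≡ 256 (mod 323)
10^128 ≡ 256^2 = 65536 ≡ 290 (mod 323)
161 = 128 + 32 + 1 in binary powers of 2.
So 10^161 ≡ 290 · 35 · 10 ≡ 78 (mod 323).
Squaring chain: 78; never reaches −1, so base 10 is a Miller–Rabin witness that 323 is composite.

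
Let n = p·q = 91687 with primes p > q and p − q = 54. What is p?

Since p = q + 54, we have 91687 = q(q + 54), so q² + 54q − 91687 = 0.
Discriminant: 54² + 4·91687 = 2916 + 366748 = 369664; √369664 = 608.
q = (−54 + 608)/2 = 277, and p = q + 54 = 331.
Check: 277 · 331 = 91687.

331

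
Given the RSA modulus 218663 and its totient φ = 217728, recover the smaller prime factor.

φ(n) = (p−1)(q−1) = n − (p+q) + 1, so p + q = 218663 − 217728 + 1 = 936.
p and q are the roots of t² − 936t + 218663 = 0.
Discriminant: 936² − 4·218663 = 876096 − 874652 = 1444; √1444 = 38.
q = (936 − 38)/2 = 449, p = (936 + 38)/2 = 487.
Check: 449 · 487 = 218663.

449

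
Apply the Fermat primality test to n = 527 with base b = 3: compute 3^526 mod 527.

121

3^1 ≡ 3 (mod 527)
3^2 ≡ 3^2 = 9 ≡ 9 (mod 527)
3^4 ≡ 9^2 = 81 ≡ 81 (mod 527)
3^8 ≡ 81^2 = 6561 ≡ 237 (mod 527)
3^16 ≡ 237^2 = 56169 ≡ 307 (mod 527)
3^32 ≡ 307^2 = 94249 ≡ 443 (mod 527)
3^64 ≡ 443^2 = 196249 ≡ 205 (mod 527)
3^128 ≡ 205^2 = 42025 ≡ 392 (mod 527)
3^256 ≡ 392^2 = 153664 ≡ 307 (mod 527)
3^512 ≡ 307^2 = 94249 ≡ 443 (mod 527)
526 = 512 + 8 + 4 + 2 in binary powers of 2.
So 3^526 ≡ 443 · 237 · 81 · 9 ≡ 121 (mod 527).
Since 121 ≠ 1, base 3 is a Fermat witness: 527 is composite.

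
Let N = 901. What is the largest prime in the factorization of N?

901 = 17 · 53
53 is prime.
So 901 = 17 · 53; the largest prime factor is 53.

53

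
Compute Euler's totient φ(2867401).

2802432

Factor: 2867401 = 83 · 179 · 193.
φ(2867401) = (83−1) · (179−1) · (193−1) = 82 · 178 · 192 = 2802432.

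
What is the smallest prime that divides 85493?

17

85493 is odd.
Digit sum 29, not divisible by 3.
Ends in 3: not divisible by 5.
7: 85493 = 7·12213 + 2
11: 85493 = 11·7772 + 1
13: 85493 = 13·6576 + 5
17: 85493 = 17·5029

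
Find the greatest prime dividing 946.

43

946 = 2 · 473
473 = 11 · 43
43 is prime.
So 946 = 2 · 11 · 43; the largest prime factor is 43.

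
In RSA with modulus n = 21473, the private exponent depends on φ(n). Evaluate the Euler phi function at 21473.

Factor: 21473 = 109 · 197.
φ(21473) = (109−1) · (197−1) = 108 · 196 = 21168.

21168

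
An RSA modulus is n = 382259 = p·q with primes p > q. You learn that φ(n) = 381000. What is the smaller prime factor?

509

φ(n) = (p−1)(q−1) = n − (p+q) + 1, so p + q = 382259 − 381000 + 1 = 1260.
p and q are the roots of t² − 1260t + 382259 = 0.
Discriminant: 1260² − 4·382259 = 1587600 − 1529036 = 58564; √58564 = 242.
q = (1260 − 242)/2 = 509, p = (1260 + 242)/2 = 751.
Check: 509 · 751 = 382259.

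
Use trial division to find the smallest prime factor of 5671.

5671 is odd.
Digit sum 19, not divisible by 3.
Ends in 1: not divisible by 5.
7: 5671 = 7·810 + 1
11: 5671 = 11·515 + 6
13: 5671 = 13·436 + 3
17: 5671 = 17·333 + 10
19: 5671 = 19·298 + 9
23: 5671 = 23·246 + 13
29: 5671 = 29·195 + 16
31: 5671 = 31·182 + 29
37: 5671 = 37·153 + 10
41: 5671 = 41·138 + 13
43: 5671 = 43·131 + 38
47: 5671 = 47·120 + 31
53: 5671 = 53·107

53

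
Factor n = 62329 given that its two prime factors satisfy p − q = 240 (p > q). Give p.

Since p = q + 240, we have 62329 = q(q + 240), so q² + 240q − 62329 = 0.
Discriminant: 240² + 4·62329 = 57600 + 249316 = 306916; √306916 = 554.
q = (−240 + 554)/2 = 157, and p = q + 240 = 397.
Check: 157 · 397 = 62329.

397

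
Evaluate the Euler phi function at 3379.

Factor: 3379 = 31 · 109.
φ(3379) = (31−1) · (109−1) = 30 · 108 = 3240.

3240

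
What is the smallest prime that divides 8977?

47

8977 is odd.
Digit sum 31, not divisible by 3.
Ends in 7: not divisible by 5.
7: 8977 = 7·1282 + 3
11: 8977 = 11·816 + 1
13: 8977 = 13·690 + 7
17: 8977 = 17·528 + 1
19: 8977 = 19·472 + 9
23: 8977 = 23·390 + 7
29: 8977 = 29·309 + 16
31: 8977 = 31·289 + 18
37: 8977 = 37·242 + 23
41: 8977 = 41·218 + 39
43: 8977 = 43·208 + 33
47: 8977 = 47·191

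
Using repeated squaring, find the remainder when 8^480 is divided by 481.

8^1 ≡ 8 (mod 481)
8^2 ≡ 8^2 = 64 ≡ 64 (mod 481)
8^4 ≡ 64^2 = 4096 ≡ 248 (mod 481)
8^8 ≡ 248^2 = 61504 ≡ 417 (mod 481)
8^16 ≡ 417^2 = 173889 ≡ 248 (mod 481)
8^32 ≡ 248^2 = 61504 ≡ 417 (mod 481)
8^64 ≡ 417^2 = 173889 ≡ 248 (mod 481)
8^128 ≡ 248^2 = 61504 ≡ 417 (mod 481)
8^256 ≡ 417^2 = 173889 ≡ 248 (mod 481)
480 = 256 + 128 + 64 + 32 in binary powers of 2.
So 8^480 ≡ 248 · 417 · 248 · 417 ≡ 1 (mod 481).
Since the result is 1, base 8 gives no evidence that 481 is composite.

1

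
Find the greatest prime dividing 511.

73

511 = 7 · 73
73 is prime.
So 511 = 7 · 73; the largest prime factor is 73.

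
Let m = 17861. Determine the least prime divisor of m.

53

17861 is odd.
Digit sum 23, not divisible by 3.
Ends in 1: not divisible by 5.
7: 17861 = 7·2551 + 4
11: 17861 = 11·1623 + 8
13: 17861 = 13·1373 + 12
17: 17861 = 17·1050 + 11
19: 17861 = 19·940 + 1
23: 17861 = 23·776 + 13
29: 17861 = 29·615 + 26
31: 17861 = 31·576 + 5
37: 17861 = 37·482 + 27
41: 17861 = 41·435 + 26
43: 17861 = 43·415 + 16
47: 17861 = 47·380 + 1
53: 17861 = 53·337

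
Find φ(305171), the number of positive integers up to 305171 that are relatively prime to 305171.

289800

Factor: 305171 = 43 · 47 · 151.
φ(305171) = (43−1) · (47−1) · (151−1) = 42 · 46 · 150 = 289800.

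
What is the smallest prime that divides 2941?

17

2941 is odd.
Digit sum 16, not divisible by 3.
Ends in 1: not divisible by 5.
7: 2941 = 7·420 + 1
11: 2941 = 11·267 + 4
13: 2941 = 13·226 + 3
17: 2941 = 17·173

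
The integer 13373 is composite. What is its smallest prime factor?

13373 is odd.
Digit sum 17, not divisible by 3.
Ends in 3: not divisible by 5.
7: 13373 = 7·1910 + 3
11: 13373 = 11·1215 + 8
13: 13373 = 13·1028 + 9
17: 13373 = 17·786 + 11
19: 13373 = 19·703 + 16
23: 13373 = 23·581 + 10
29: 13373 = 29·461 + 4
31: 13373 = 31·431 + 12
37: 13373 = 37·361 + 16
41: 13373 = 41·326 + 7
43: 13373 = 43·311

43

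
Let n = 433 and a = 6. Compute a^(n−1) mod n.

1

6^1 ≡ 6 (mod 433)
6^2 ≡ 6^2 = 36 ≡ 36 (mod 433)
6^4 ≡ 36^2 = 1296 ≡ 430 (mod 433)
6^8 ≡ 430^2 = 184900 ≡ 9 (mod 433)
6^16 ≡ 9^2 = 81 ≡ 81 (mod 433)
6^32 ≡ 81^2 = 6561 ≡ 66 (mod 433)
6^64 ≡ 66^2 = 4356 ≡ 26 (mod 433)
6^128 ≡ 26^2 = 676 ≡ 243 (mod 433)
6^256 ≡ 243^2 = 59049 ≡ 161 (mod 433)
432 = 256 + 128 + 32 + 16 in binary powers of 2.
So 6^432 ≡ 161 · 243 · 66 · 81 ≡ 1 (mod 433).
Since the result is 1, base 6 gives no evidence that 433 is composite.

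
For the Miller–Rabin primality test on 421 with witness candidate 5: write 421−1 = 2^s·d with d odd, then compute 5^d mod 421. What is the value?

421 − 1 = 420 = 2^2 · 105, so d = 105.
5^1 ≡ 5 (mod 421)
5^2 ≡ 5^2 = 25 ≡ 25 (mod 421)
5^4 ≡ 25^2 = 625 ≡ 204 (mod 421)
5^8 ≡ 204^2 = 41616 ≡ 358 (mod 421)
5^16 ≡ 358^2 = 128164 ≡ 180 (mod 421)
5^32 ≡ 180^2 = 32400 ≡ 404 (mod 421)
5^64 ≡ 404^2 = 163216 ≡ 289 (mod 421)
105 = 64 + 32 + 8 + 1 in binary powers of 2.
So 5^105 ≡ 289 · 404 · 358 · 5 ≡ 420 (mod 421).
Since 5^d ≡ 420 (mod 421), base 5 does not prove 421 composite.

420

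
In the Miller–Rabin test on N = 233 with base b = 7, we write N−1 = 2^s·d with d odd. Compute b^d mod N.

89

233 − 1 = 232 = 2^3 · 29, so d = 29.
7^1 ≡ 7 (mod 233)
7^2 ≡ 7^2 = 49 ≡ 49 (mod 233)
7^4 ≡ 49^2 = 2401 ≡ 71 (mod 233)
7^8 ≡ 71^2 = 5041 ≡ 148 (mod 233)
7^16 ≡ 148^2 = 21904 ≡ 2 (mod 233)
29 = 16 + 8 + 4 + 1 in binary powers of 2.
So 7^29 ≡ 2 · 148 · 71 · 7 ≡ 89 (mod 233).
Squaring chain: 89 → 232 → 1; reaches −1, so base 7 does not prove 233 composite.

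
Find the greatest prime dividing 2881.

2881 = 43 · 67
67 is prime.
So 2881 = 43 · 67; the largest prime factor is 67.

67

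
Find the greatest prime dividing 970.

97

970 = 2 · 485
485 = 5 · 97
97 is prime.
So 970 = 2 · 5 · 97; the largest prime factor is 97.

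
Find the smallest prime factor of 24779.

24779 is odd.
Digit sum 29, not divisible by 3.
Ends in 9: not divisible by 5.
7: 24779 = 7·3539 + 6
11: 24779 = 11·2252 + 7
13: 24779 = 13·1906 + 1
17: 24779 = 17·1457 + 10
19: 24779 = 19·1304 + 3
23: 24779 = 23·1077 + 8
29: 24779 = 29·854 + 13
31: 24779 = 31·799 + 10
37: 24779 = 37·669 + 26
41: 24779 = 41·604 + 15
43: 24779 = 43·576 + 11
47: 24779 = 47·527 + 10
53: 24779 = 53·467 + 28
59: 24779 = 59·419 + 58
61: 24779 = 61·406 + 13
67: 24779 = 67·369 + 56
71: 24779 = 71·349

71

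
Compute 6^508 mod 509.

6^1 ≡ 6 (mod 509)
6^2 ≡ 6^2 = 36 ≡ 36 (mod 509)
6^4 ≡ 36^2 = 1296 ≡ 278 (mod 509)
6^8 ≡ 278^2 = 77284 ≡ 425 (mod 509)
6^16 ≡ 425^2 = 180625 ≡ 439 (mod 509)
6^32 ≡ 439^2 = 192721 ≡ 319 (mod 509)
6^64 ≡ 319^2 = 101761 ≡ 470 (mod 509)
6^128 ≡ 470^2 = 220900 ≡ 503 (mod 509)
6^256 ≡ 503^2 = 253009 ≡ 36 (mod 509)
508 = 256 + 128 + 64 + 32 + 16 + 8 + 4 in binary powers of 2.
So 6^508 ≡ 36 · 503 · 470 · 319 · 439 · 425 · 278 ≡ 1 (mod 509).
Since the result is 1, base 6 gives no evidence that 509 is composite.

1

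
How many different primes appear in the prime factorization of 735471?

5

735471 = 3^2 · 81719
81719 = 11 · 7429
7429 = 17 · 437
437 = 19 · 23
735471 = 3^2 · 11 · 17 · 19 · 23, which has 5 distinct prime factors.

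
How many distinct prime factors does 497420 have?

6

497420 = 2^2 · 124355
124355 = 5 · 24871
24871 = 7 · 3553
3553 = 11 · 323
323 = 17 · 19
497420 = 2^2 · 5 · 7 · 11 · 17 · 19, which has 6 distinct prime factors.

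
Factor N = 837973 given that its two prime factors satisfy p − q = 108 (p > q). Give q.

863

Since p = q + 108, we have 837973 = q(q + 108), so q² + 108q − 837973 = 0.
Discriminant: 108² + 4·837973 = 11664 + 3351892 = 3363556; √3363556 = 1834.
q = (−108 + 1834)/2 = 863, and p = q + 108 = 971.
Check: 863 · 971 = 837973.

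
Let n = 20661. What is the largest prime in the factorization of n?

97

20661 = 3 · 6887
6887 = 71 · 97
97 is prime.
So 20661 = 3 · 71 · 97; the largest prime factor is 97.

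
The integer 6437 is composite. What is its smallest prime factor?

41

6437 is odd.
Digit sum 20, not divisible by 3.
Ends in 7: not divisible by 5.
7: 6437 = 7·919 + 4
11: 6437 = 11·585 + 2
13: 6437 = 13·495 + 2
17: 6437 = 17·378 + 11
19: 6437 = 19·338 + 15
23: 6437 = 23·279 + 20
29: 6437 = 29·221 + 28
31: 6437 = 31·207 + 20
37: 6437 = 37·173 + 36
41: 6437 = 41·157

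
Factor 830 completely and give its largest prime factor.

83

830 = 2 · 415
415 = 5 · 83
83 is prime.
So 830 = 2 · 5 · 83; the largest prime factor is 83.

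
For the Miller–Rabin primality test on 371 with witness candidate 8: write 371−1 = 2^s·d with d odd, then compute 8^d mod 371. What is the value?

71

371 − 1 = 370 = 2^1 · 185, so d = 185.
8^1 ≡ 8 (mod 371)
8^2 ≡ 8^2 = 64 ≡ 64 (mod 371)
8^4 ≡ 64^2 = 4096 ≡ 15 (mod 371)
8^8 ≡ 15^2 = 225 ≡ 225 (mod 371)
8^16 ≡ 225^2 = 50625 ≡ 169 (mod 371)
8^32 ≡ 169^2 = 28561 ≡ 365 (mod 371)
8^64 ≡ 365^2 = 133225 ≡ 36 (mod 371)
8^128 ≡ 36^2 = 1296 ≡ 183 (mod 371)
185 = 128 + 32 + 16 + 8 + 1 in binary powers of 2.
So 8^185 ≡ 183 · 365 · 169 · 225 · 8 ≡ 71 (mod 371).
Squaring chain: 71; never reaches −1, so base 8 is a Miller–Rabin witness that 371 is composite.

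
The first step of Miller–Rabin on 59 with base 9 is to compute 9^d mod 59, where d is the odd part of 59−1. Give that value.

1

59 − 1 = 58 = 2^1 · 29, so d = 29.
9^1 ≡ 9 (mod 59)
9^2 ≡ 9^2 = 81 ≡ 22 (mod 59)
9^4 ≡ 22^2 = 484 ≡ 12 (mod 59)
9^8 ≡ 12^2 = 144 ≡ 26 (mod 59)
9^16 ≡ 26^2 = 676 ≡ 27 (mod 59)
29 = 16 + 8 + 4 + 1 in binary powers of 2.
So 9^29 ≡ 27 · 26 · 12 · 9 ≡ 1 (mod 59).
Since 9^d ≡ 1 (mod 59), base 9 does not prove 59 composite.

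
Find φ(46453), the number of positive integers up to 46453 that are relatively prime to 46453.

40800

Factor: 46453 = 11 · 41 · 103.
φ(46453) = (11−1) · (41−1) · (103−1) = 10 · 40 · 102 = 40800.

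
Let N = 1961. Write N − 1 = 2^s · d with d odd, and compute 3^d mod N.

509

1961 − 1 = 1960 = 2^3 · 245, so d = 245.
3^1 ≡ 3 (mod 1961)
3^2 ≡ 3^2 = 9 ≡ 9 (mod 1961)
3^4 ≡ 9^2 = 81 ≡ 81 (mod 1961)
3^8 ≡ 81^2 = 6561 ≡ 678 (mod 1961)
3^16 ≡ 678^2 = 459684 ≡ 810 (mod 1961)
3^32 ≡ 810^2 = 656100 ≡ 1126 (mod 1961)
3^64 ≡ 1126^2 = 1267876 ≡ 1070 (mod 1961)
3^128 ≡ 1070^2 = 1144900 ≡ 1637 (mod 1961)
245 = 128 + 64 + 32 + 16 + 4 + 1 in binary powers of 2.
So 3^245 ≡ 1637 · 1070 · 1126 · 810 · 81 · 3 ≡ 509 (mod 1961).
Squaring chain: 509 → 229 → 1455; never reaches −1, so base 3 is a Miller–Rabin witness that 1961 is composite.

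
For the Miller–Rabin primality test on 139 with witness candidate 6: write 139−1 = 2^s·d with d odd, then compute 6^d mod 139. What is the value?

1

139 − 1 = 138 = 2^1 · 69, so d = 69.
6^1 ≡ 6 (mod 139)
6^2 ≡ 6^2 = 36 ≡ 36 (mod 139)
6^4 ≡ 36^2 = 1296 ≡ 45 (mod 139)
6^8 ≡ 45^2 = 2025 ≡ 79 (mod 139)
6^16 ≡ 79^2 = 6241 ≡ 125 (mod 139)
6^32 ≡ 125^2 = 15625 ≡ 57 (mod 139)
6^64 ≡ 57^2 = 3249 ≡ 52 (mod 139)
69 = 64 + 4 + 1 in binary powers of 2.
So 6^69 ≡ 52 · 45 · 6 ≡ 1 (mod 139).
Since 6^d ≡ 1 (mod 139), base 6 does not prove 139 composite.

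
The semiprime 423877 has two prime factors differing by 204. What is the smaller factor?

Since p = q + 204, we have 423877 = q(q + 204), so q² + 204q − 423877 = 0.
Discriminant: 204² + 4·423877 = 41616 + 1695508 = 1737124; √1737124 = 1318.
q = (−204 + 1318)/2 = 557, and p = q + 204 = 761.
Check: 557 · 761 = 423877.

557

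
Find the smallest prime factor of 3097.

19

3097 is odd.
Digit sum 19, not divisible by 3.
Ends in 7: not divisible by 5.
7: 3097 = 7·442 + 3
11: 3097 = 11·281 + 6
13: 3097 = 13·238 + 3
17: 3097 = 17·182 + 3
19: 3097 = 19·163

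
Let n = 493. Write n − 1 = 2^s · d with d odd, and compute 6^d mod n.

493 − 1 = 492 = 2^2 · 123, so d = 123.
6^1 ≡ 6 (mod 493)
6^2 ≡ 6^2 = 36 ≡ 36 (mod 493)
6^4 ≡ 36^2 = 1296 ≡ 310 (mod 493)
6^8 ≡ 310^2 = 96100 ≡ 458 (mod 493)
6^16 ≡ 458^2 = 209764 ≡ 239 (mod 493)
6^32 ≡ 239^2 = 57121 ≡ 426 (mod 493)
6^64 ≡ 426^2 = 181476 ≡ 52 (mod 493)
123 = 64 + 32 + 16 + 8 + 2 + 1 in binary powers of 2.
So 6^123 ≡ 52 · 426 · 239 · 458 · 36 · 6 ≡ 328 (mod 493).
Squaring chain: 328 → 110; never reaches −1, so base 6 is a Miller–Rabin witness that 493 is composite.

328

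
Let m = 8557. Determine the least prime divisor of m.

8557 is odd.
Digit sum 25, not divisible by 3.
Ends in 7: not divisible by 5.
7: 8557 = 7·1222 + 3
11: 8557 = 11·777 + 10
13: 8557 = 13·658 + 3
17: 8557 = 17·503 + 6
19: 8557 = 19·450 + 7
23: 8557 = 23·372 + 1
29: 8557 = 29·295 + 2
31: 8557 = 31·276 + 1
37: 8557 = 37·231 + 10
41: 8557 = 41·208 + 29
43: 8557 = 43·199

43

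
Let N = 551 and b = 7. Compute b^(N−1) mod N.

197

7^1 ≡ 7 (mod 551)
7^2 ≡ 7^2 = 49 ≡ 49 (mod 551)
7^4 ≡ 49^2 = 2401 ≡ 197 (mod 551)
7^8 ≡ 197^2 = 38809 ≡ 239 (mod 551)
7^16 ≡ 239^2 = 57121 ≡ 368 (mod 551)
7^32 ≡ 368^2 = 135424 ≡ 429 (mod 551)
7^64 ≡ 429^2 = 184041 ≡ 7 (mod 551)
7^128 ≡ 7^2 = 49 ≡ 49 (mod 551)
7^256 ≡ 49^2 = 2401 ≡ 197 (mod 551)
7^512 ≡ 197^2 = 38809 ≡ 239 (mod 551)
550 = 512 + 32 + 4 + 2 in binary powers of 2.
So 7^550 ≡ 239 · 429 · 197 · 49 ≡ 197 (mod 551).
Since 197 ≠ 1, base 7 is a Fermat witness: 551 is composite.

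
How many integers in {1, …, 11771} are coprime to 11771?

Factor: 11771 = 79 · 149.
φ(11771) = (79−1) · (149−1) = 78 · 148 = 11544.

11544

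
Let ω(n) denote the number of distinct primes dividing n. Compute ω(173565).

5

173565 = 3^2 · 19285
19285 = 5 · 3857
3857 = 7 · 551
551 = 19 · 29
173565 = 3^2 · 5 · 7 · 19 · 29, which has 5 distinct prime factors.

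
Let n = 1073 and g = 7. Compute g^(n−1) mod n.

7^1 ≡ 7 (mod 1073)
7^2 ≡ 7^2 = 49 ≡ 49 (mod 1073)
7^4 ≡ 49^2 = 2401 ≡ 255 (mod 1073)
7^8 ≡ 255^2 = 65025 ≡ 645 (mod 1073)
7^16 ≡ 645^2 = 416025 ≡ 774 (mod 1073)
7^32 ≡ 774^2 = 599076 ≡ 342 (mod 1073)
7^64 ≡ 342^2 = 116964 ≡ 7 (mod 1073)
7^128 ≡ 7^2 = 49 ≡ 49 (mod 1073)
7^256 ≡ 49^2 = 2401 ≡ 255 (mod 1073)
7^512 ≡ 255^2 = 65025 ≡ 645 (mod 1073)
7^1024 ≡ 645^2 = 416025 ≡ 774 (mod 1073)
1072 = 1024 + 32 + 16 in binary powers of 2.
So 7^1072 ≡ 774 · 342 · 774 ≡ 7 (mod 1073).
Since 7 ≠ 1, base 7 is a Fermat witness: 1073 is composite.

7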